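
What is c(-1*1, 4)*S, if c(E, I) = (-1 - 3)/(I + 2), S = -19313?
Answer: 38626/3 ≈ 12875.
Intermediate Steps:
c(E, I) = -4/(2 + I)
c(-1*1, 4)*S = -4/(2 + 4)*(-19313) = -4/6*(-19313) = -4*⅙*(-19313) = -⅔*(-19313) = 38626/3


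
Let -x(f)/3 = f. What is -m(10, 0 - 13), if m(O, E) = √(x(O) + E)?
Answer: -I*√43 ≈ -6.5574*I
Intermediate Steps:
x(f) = -3*f
m(O, E) = √(E - 3*O) (m(O, E) = √(-3*O + E) = √(E - 3*O))
-m(10, 0 - 13) = -√((0 - 13) - 3*10) = -√(-13 - 30) = -√(-43) = -I*√43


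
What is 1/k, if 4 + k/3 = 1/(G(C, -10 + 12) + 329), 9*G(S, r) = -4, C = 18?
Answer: -2957/35457 ≈ -0.083397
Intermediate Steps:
G(S, r) = -4/9 (G(S, r) = (⅑)*(-4) = -4/9)
k = -35457/2957 (k = -12 + 3/(-4/9 + 329) = -12 + 3/(2957/9) = -12 + 3*(9/2957) = -12 + 27/2957 = -35457/2957 ≈ -11.991)
1/k = 1/(-35457/2957) = -2957/35457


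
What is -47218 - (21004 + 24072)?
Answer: -92294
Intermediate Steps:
-47218 - (21004 + 24072) = -47218 - 1*45076 = -47218 - 45076 = -92294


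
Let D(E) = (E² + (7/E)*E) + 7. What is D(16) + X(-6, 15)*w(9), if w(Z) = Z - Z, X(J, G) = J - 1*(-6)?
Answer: 270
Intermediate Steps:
X(J, G) = 6 + J (X(J, G) = J + 6 = 6 + J)
w(Z) = 0
D(E) = 14 + E² (D(E) = (E² + 7) + 7 = (7 + E²) + 7 = 14 + E²)
D(16) + X(-6, 15)*w(9) = (14 + 16²) + (6 - 6)*0 = (14 + 256) + 0*0 = 270 + 0 = 270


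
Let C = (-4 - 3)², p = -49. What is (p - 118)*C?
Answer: -8183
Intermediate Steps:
C = 49 (C = (-7)² = 49)
(p - 118)*C = (-49 - 118)*49 = -167*49 = -8183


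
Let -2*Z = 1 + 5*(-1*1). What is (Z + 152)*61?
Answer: 9394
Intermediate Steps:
Z = 2 (Z = -(1 + 5*(-1*1))/2 = -(1 + 5*(-1))/2 = -(1 - 5)/2 = -½*(-4) = 2)
(Z + 152)*61 = (2 + 152)*61 = 154*61 = 9394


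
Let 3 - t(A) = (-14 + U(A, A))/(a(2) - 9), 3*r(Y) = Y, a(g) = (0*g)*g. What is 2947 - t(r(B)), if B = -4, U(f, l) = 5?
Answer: 2945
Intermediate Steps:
a(g) = 0 (a(g) = 0*g = 0)
r(Y) = Y/3
t(A) = 2 (t(A) = 3 - (-14 + 5)/(0 - 9) = 3 - (-9)/(-9) = 3 - (-9)*(-1)/9 = 3 - 1*1 = 3 - 1 = 2)
2947 - t(r(B)) = 2947 - 1*2 = 2947 - 2 = 2945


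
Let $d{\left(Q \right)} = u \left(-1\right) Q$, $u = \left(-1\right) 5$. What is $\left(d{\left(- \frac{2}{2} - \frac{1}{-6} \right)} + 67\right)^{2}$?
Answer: $\frac{142129}{36} \approx 3948.0$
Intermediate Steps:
$u = -5$
$d{\left(Q \right)} = 5 Q$ ($d{\left(Q \right)} = \left(-5\right) \left(-1\right) Q = 5 Q$)
$\left(d{\left(- \frac{2}{2} - \frac{1}{-6} \right)} + 67\right)^{2} = \left(5 \left(- \frac{2}{2} - \frac{1}{-6}\right) + 67\right)^{2} = \left(5 \left(\left(-2\right) \frac{1}{2} - - \frac{1}{6}\right) + 67\right)^{2} = \left(5 \left(-1 + \frac{1}{6}\right) + 67\right)^{2} = \left(5 \left(- \frac{5}{6}\right) + 67\right)^{2} = \left(- \frac{25}{6} + 67\right)^{2} = \left(\frac{377}{6}\right)^{2} = \frac{142129}{36}$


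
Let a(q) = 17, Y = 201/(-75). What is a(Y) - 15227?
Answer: -15210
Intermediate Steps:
Y = -67/25 (Y = 201*(-1/75) = -67/25 ≈ -2.6800)
a(Y) - 15227 = 17 - 15227 = -15210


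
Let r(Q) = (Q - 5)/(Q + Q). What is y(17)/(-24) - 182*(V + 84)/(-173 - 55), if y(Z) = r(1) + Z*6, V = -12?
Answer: 6077/114 ≈ 53.307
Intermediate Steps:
r(Q) = (-5 + Q)/(2*Q) (r(Q) = (-5 + Q)/((2*Q)) = (-5 + Q)*(1/(2*Q)) = (-5 + Q)/(2*Q))
y(Z) = -2 + 6*Z (y(Z) = (½)*(-5 + 1)/1 + Z*6 = (½)*1*(-4) + 6*Z = -2 + 6*Z)
y(17)/(-24) - 182*(V + 84)/(-173 - 55) = (-2 + 6*17)/(-24) - 182*(-12 + 84)/(-173 - 55) = (-2 + 102)*(-1/24) - 182/((-228/72)) = 100*(-1/24) - 182/((-228*1/72)) = -25/6 - 182/(-19/6) = -25/6 - 182*(-6/19) = -25/6 + 1092/19 = 6077/114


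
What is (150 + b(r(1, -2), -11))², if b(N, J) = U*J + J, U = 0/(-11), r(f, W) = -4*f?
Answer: 19321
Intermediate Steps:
U = 0 (U = 0*(-1/11) = 0)
b(N, J) = J (b(N, J) = 0*J + J = 0 + J = J)
(150 + b(r(1, -2), -11))² = (150 - 11)² = 139² = 19321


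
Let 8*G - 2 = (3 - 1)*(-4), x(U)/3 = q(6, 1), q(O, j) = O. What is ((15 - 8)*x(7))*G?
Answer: -189/2 ≈ -94.500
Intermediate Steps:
x(U) = 18 (x(U) = 3*6 = 18)
G = -¾ (G = ¼ + ((3 - 1)*(-4))/8 = ¼ + (2*(-4))/8 = ¼ + (⅛)*(-8) = ¼ - 1 = -¾ ≈ -0.75000)
((15 - 8)*x(7))*G = ((15 - 8)*18)*(-¾) = (7*18)*(-¾) = 126*(-¾) = -189/2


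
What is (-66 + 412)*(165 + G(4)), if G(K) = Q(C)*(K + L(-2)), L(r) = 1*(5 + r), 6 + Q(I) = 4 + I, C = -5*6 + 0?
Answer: -20414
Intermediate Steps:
C = -30 (C = -30 + 0 = -30)
Q(I) = -2 + I (Q(I) = -6 + (4 + I) = -2 + I)
L(r) = 5 + r
G(K) = -96 - 32*K (G(K) = (-2 - 30)*(K + (5 - 2)) = -32*(K + 3) = -32*(3 + K) = -96 - 32*K)
(-66 + 412)*(165 + G(4)) = (-66 + 412)*(165 + (-96 - 32*4)) = 346*(165 + (-96 - 128)) = 346*(165 - 224) = 346*(-59) = -20414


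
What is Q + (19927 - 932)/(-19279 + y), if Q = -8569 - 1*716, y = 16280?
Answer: -27864710/2999 ≈ -9291.3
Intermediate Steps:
Q = -9285 (Q = -8569 - 716 = -9285)
Q + (19927 - 932)/(-19279 + y) = -9285 + (19927 - 932)/(-19279 + 16280) = -9285 + 18995/(-2999) = -9285 + 18995*(-1/2999) = -9285 - 18995/2999 = -27864710/2999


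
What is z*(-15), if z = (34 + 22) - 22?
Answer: -510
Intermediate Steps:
z = 34 (z = 56 - 22 = 34)
z*(-15) = 34*(-15) = -510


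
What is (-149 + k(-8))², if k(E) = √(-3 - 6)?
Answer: 22192 - 894*I ≈ 22192.0 - 894.0*I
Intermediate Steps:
k(E) = 3*I (k(E) = √(-9) = 3*I)
(-149 + k(-8))² = (-149 + 3*I)²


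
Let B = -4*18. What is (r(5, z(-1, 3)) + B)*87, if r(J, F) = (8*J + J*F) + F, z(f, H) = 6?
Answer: 348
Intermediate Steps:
r(J, F) = F + 8*J + F*J (r(J, F) = (8*J + F*J) + F = F + 8*J + F*J)
B = -72
(r(5, z(-1, 3)) + B)*87 = ((6 + 8*5 + 6*5) - 72)*87 = ((6 + 40 + 30) - 72)*87 = (76 - 72)*87 = 4*87 = 348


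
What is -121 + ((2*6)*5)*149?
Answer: 8819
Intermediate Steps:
-121 + ((2*6)*5)*149 = -121 + (12*5)*149 = -121 + 60*149 = -121 + 8940 = 8819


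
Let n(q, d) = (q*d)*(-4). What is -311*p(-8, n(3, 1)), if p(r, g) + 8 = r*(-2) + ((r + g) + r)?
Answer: 6220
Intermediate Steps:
n(q, d) = -4*d*q (n(q, d) = (d*q)*(-4) = -4*d*q)
p(r, g) = -8 + g (p(r, g) = -8 + (r*(-2) + ((r + g) + r)) = -8 + (-2*r + ((g + r) + r)) = -8 + (-2*r + (g + 2*r)) = -8 + g)
-311*p(-8, n(3, 1)) = -311*(-8 - 4*1*3) = -311*(-8 - 12) = -311*(-20) = 6220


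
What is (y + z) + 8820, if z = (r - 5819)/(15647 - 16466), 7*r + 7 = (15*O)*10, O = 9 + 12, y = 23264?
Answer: 8760722/273 ≈ 32091.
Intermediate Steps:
O = 21
r = 449 (r = -1 + ((15*21)*10)/7 = -1 + (315*10)/7 = -1 + (⅐)*3150 = -1 + 450 = 449)
z = 1790/273 (z = (449 - 5819)/(15647 - 16466) = -5370/(-819) = -5370*(-1/819) = 1790/273 ≈ 6.5568)
(y + z) + 8820 = (23264 + 1790/273) + 8820 = 6352862/273 + 8820 = 8760722/273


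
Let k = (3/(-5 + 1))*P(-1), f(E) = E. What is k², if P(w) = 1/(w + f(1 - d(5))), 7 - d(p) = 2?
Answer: 9/400 ≈ 0.022500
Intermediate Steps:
d(p) = 5 (d(p) = 7 - 1*2 = 7 - 2 = 5)
P(w) = 1/(-4 + w) (P(w) = 1/(w + (1 - 1*5)) = 1/(w + (1 - 5)) = 1/(w - 4) = 1/(-4 + w))
k = 3/20 (k = (3/(-5 + 1))/(-4 - 1) = (3/(-4))/(-5) = -¼*3*(-⅕) = -¾*(-⅕) = 3/20 ≈ 0.15000)
k² = (3/20)² = 9/400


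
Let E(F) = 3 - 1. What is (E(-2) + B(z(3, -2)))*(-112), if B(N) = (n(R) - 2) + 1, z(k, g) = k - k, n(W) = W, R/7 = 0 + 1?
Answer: -896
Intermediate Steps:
R = 7 (R = 7*(0 + 1) = 7*1 = 7)
z(k, g) = 0
B(N) = 6 (B(N) = (7 - 2) + 1 = 5 + 1 = 6)
E(F) = 2
(E(-2) + B(z(3, -2)))*(-112) = (2 + 6)*(-112) = 8*(-112) = -896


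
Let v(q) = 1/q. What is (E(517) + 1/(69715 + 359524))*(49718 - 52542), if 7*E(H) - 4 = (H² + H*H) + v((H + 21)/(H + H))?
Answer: -174313908027745792/808257037 ≈ -2.1567e+8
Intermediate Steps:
E(H) = 4/7 + 2*H²/7 + 2*H/(7*(21 + H)) (E(H) = 4/7 + ((H² + H*H) + 1/((H + 21)/(H + H)))/7 = 4/7 + ((H² + H²) + 1/((21 + H)/((2*H))))/7 = 4/7 + (2*H² + 1/((21 + H)*(1/(2*H))))/7 = 4/7 + (2*H² + 1/((21 + H)/(2*H)))/7 = 4/7 + (2*H² + 2*H/(21 + H))/7 = 4/7 + (2*H²/7 + 2*H/(7*(21 + H))) = 4/7 + 2*H²/7 + 2*H/(7*(21 + H)))
(E(517) + 1/(69715 + 359524))*(49718 - 52542) = (2*(517 + (2 + 517²)*(21 + 517))/(7*(21 + 517)) + 1/(69715 + 359524))*(49718 - 52542) = ((2/7)*(517 + (2 + 267289)*538)/538 + 1/429239)*(-2824) = ((2/7)*(1/538)*(517 + 267291*538) + 1/429239)*(-2824) = ((2/7)*(1/538)*(517 + 143802558) + 1/429239)*(-2824) = ((2/7)*(1/538)*143803075 + 1/429239)*(-2824) = (143803075/1883 + 1/429239)*(-2824) = (61725888111808/808257037)*(-2824) = -174313908027745792/808257037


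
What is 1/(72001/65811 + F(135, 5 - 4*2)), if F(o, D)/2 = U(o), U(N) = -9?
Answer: -65811/1112597 ≈ -0.059151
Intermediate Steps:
F(o, D) = -18 (F(o, D) = 2*(-9) = -18)
1/(72001/65811 + F(135, 5 - 4*2)) = 1/(72001/65811 - 18) = 1/(-1112597/65811) = -65811/1112597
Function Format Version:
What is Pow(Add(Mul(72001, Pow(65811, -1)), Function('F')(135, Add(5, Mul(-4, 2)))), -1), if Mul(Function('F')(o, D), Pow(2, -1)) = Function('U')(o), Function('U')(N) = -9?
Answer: Rational(-65811, 1112597) ≈ -0.059151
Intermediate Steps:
Function('F')(o, D) = -18 (Function('F')(o, D) = Mul(2, -9) = -18)
Pow(Add(Mul(72001, Pow(65811, -1)), Function('F')(135, Add(5, Mul(-4, 2)))), -1) = Pow(Add(Mul(72001, Pow(65811, -1)), -18), -1) = Pow(Add(Mul(72001, Rational(1, 65811)), -18), -1) = Pow(Add(Rational(72001, 65811), -18), -1) = Pow(Rational(-1112597, 65811), -1) = Rational(-65811, 1112597)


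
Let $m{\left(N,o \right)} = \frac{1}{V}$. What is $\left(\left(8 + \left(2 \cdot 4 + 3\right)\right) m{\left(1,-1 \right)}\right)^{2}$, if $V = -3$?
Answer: $\frac{361}{9} \approx 40.111$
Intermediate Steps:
$m{\left(N,o \right)} = - \frac{1}{3}$ ($m{\left(N,o \right)} = \frac{1}{-3} = - \frac{1}{3}$)
$\left(\left(8 + \left(2 \cdot 4 + 3\right)\right) m{\left(1,-1 \right)}\right)^{2} = \left(\left(8 + \left(2 \cdot 4 + 3\right)\right) \left(- \frac{1}{3}\right)\right)^{2} = \left(\left(8 + \left(8 + 3\right)\right) \left(- \frac{1}{3}\right)\right)^{2} = \left(\left(8 + 11\right) \left(- \frac{1}{3}\right)\right)^{2} = \left(19 \left(- \frac{1}{3}\right)\right)^{2} = \left(- \frac{19}{3}\right)^{2} = \frac{361}{9}$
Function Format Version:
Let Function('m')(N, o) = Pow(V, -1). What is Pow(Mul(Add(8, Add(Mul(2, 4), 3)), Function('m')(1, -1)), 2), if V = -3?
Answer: Rational(361, 9) ≈ 40.111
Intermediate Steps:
Function('m')(N, o) = Rational(-1, 3) (Function('m')(N, o) = Pow(-3, -1) = Rational(-1, 3))
Pow(Mul(Add(8, Add(Mul(2, 4), 3)), Function('m')(1, -1)), 2) = Pow(Mul(Add(8, Add(Mul(2, 4), 3)), Rational(-1, 3)), 2) = Pow(Mul(Add(8, Add(8, 3)), Rational(-1, 3)), 2) = Pow(Mul(Add(8, 11), Rational(-1, 3)), 2) = Pow(Mul(19, Rational(-1, 3)), 2) = Pow(Rational(-19, 3), 2) = Rational(361, 9)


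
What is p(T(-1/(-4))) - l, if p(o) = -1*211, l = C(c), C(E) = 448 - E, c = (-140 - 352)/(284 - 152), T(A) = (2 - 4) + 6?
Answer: -7290/11 ≈ -662.73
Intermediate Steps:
T(A) = 4 (T(A) = -2 + 6 = 4)
c = -41/11 (c = -492/132 = -492*1/132 = -41/11 ≈ -3.7273)
l = 4969/11 (l = 448 - 1*(-41/11) = 448 + 41/11 = 4969/11 ≈ 451.73)
p(o) = -211
p(T(-1/(-4))) - l = -211 - 1*4969/11 = -211 - 4969/11 = -7290/11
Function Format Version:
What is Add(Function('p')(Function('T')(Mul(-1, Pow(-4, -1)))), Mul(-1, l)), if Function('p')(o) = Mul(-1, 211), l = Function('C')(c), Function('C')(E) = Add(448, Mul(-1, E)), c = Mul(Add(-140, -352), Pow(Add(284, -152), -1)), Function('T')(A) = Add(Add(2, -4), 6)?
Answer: Rational(-7290, 11) ≈ -662.73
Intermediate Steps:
Function('T')(A) = 4 (Function('T')(A) = Add(-2, 6) = 4)
c = Rational(-41, 11) (c = Mul(-492, Pow(132, -1)) = Mul(-492, Rational(1, 132)) = Rational(-41, 11) ≈ -3.7273)
l = Rational(4969, 11) (l = Add(448, Mul(-1, Rational(-41, 11))) = Add(448, Rational(41, 11)) = Rational(4969, 11) ≈ 451.73)
Function('p')(o) = -211
Add(Function('p')(Function('T')(Mul(-1, Pow(-4, -1)))), Mul(-1, l)) = Add(-211, Mul(-1, Rational(4969, 11))) = Add(-211, Rational(-4969, 11)) = Rational(-7290, 11)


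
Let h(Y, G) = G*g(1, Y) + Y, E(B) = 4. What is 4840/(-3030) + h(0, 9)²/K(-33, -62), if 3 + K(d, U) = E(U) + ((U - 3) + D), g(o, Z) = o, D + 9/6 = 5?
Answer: -107650/36663 ≈ -2.9362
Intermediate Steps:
D = 7/2 (D = -3/2 + 5 = 7/2 ≈ 3.5000)
h(Y, G) = G + Y (h(Y, G) = G*1 + Y = G + Y)
K(d, U) = 3/2 + U (K(d, U) = -3 + (4 + ((U - 3) + 7/2)) = -3 + (4 + ((-3 + U) + 7/2)) = -3 + (4 + (½ + U)) = -3 + (9/2 + U) = 3/2 + U)
4840/(-3030) + h(0, 9)²/K(-33, -62) = 4840/(-3030) + (9 + 0)²/(3/2 - 62) = 4840*(-1/3030) + 9²/(-121/2) = -484/303 + 81*(-2/121) = -484/303 - 162/121 = -107650/36663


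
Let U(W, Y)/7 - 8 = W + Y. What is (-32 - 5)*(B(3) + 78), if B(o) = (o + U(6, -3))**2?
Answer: -239686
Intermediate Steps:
U(W, Y) = 56 + 7*W + 7*Y (U(W, Y) = 56 + 7*(W + Y) = 56 + (7*W + 7*Y) = 56 + 7*W + 7*Y)
B(o) = (77 + o)**2 (B(o) = (o + (56 + 7*6 + 7*(-3)))**2 = (o + (56 + 42 - 21))**2 = (o + 77)**2 = (77 + o)**2)
(-32 - 5)*(B(3) + 78) = (-32 - 5)*((77 + 3)**2 + 78) = -37*(80**2 + 78) = -37*(6400 + 78) = -37*6478 = -239686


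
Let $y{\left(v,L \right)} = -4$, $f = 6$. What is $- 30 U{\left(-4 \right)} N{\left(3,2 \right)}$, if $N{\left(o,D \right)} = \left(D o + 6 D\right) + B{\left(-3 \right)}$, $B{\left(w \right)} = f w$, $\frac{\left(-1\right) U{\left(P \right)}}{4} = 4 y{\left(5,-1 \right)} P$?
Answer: $0$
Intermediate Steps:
$U{\left(P \right)} = 64 P$ ($U{\left(P \right)} = - 4 \cdot 4 \left(-4\right) P = - 4 \left(- 16 P\right) = 64 P$)
$B{\left(w \right)} = 6 w$
$N{\left(o,D \right)} = -18 + 6 D + D o$ ($N{\left(o,D \right)} = \left(D o + 6 D\right) + 6 \left(-3\right) = \left(6 D + D o\right) - 18 = -18 + 6 D + D o$)
$- 30 U{\left(-4 \right)} N{\left(3,2 \right)} = - 30 \cdot 64 \left(-4\right) \left(-18 + 6 \cdot 2 + 2 \cdot 3\right) = \left(-30\right) \left(-256\right) \left(-18 + 12 + 6\right) = 7680 \cdot 0 = 0$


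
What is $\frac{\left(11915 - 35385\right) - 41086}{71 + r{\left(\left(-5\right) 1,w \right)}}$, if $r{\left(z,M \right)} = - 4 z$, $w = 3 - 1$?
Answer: $- \frac{64556}{91} \approx -709.41$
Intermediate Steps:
$w = 2$
$\frac{\left(11915 - 35385\right) - 41086}{71 + r{\left(\left(-5\right) 1,w \right)}} = \frac{\left(11915 - 35385\right) - 41086}{71 - 4 \left(\left(-5\right) 1\right)} = \frac{-23470 - 41086}{71 - -20} = \frac{1}{71 + 20} \left(-64556\right) = \frac{1}{91} \left(-64556\right) = - \frac{64556}{91}$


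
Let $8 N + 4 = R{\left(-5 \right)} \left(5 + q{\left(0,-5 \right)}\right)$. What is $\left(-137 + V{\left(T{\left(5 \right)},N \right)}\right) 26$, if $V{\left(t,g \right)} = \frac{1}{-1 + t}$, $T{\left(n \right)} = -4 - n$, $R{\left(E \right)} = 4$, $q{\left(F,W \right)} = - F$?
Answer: $- \frac{17823}{5} \approx -3564.6$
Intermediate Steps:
$N = 2$ ($N = - \frac{1}{2} + \frac{4 \left(5 - 0\right)}{8} = - \frac{1}{2} + \frac{4 \left(5 + 0\right)}{8} = - \frac{1}{2} + \frac{4 \cdot 5}{8} = - \frac{1}{2} + \frac{1}{8} \cdot 20 = - \frac{1}{2} + \frac{5}{2} = 2$)
$\left(-137 + V{\left(T{\left(5 \right)},N \right)}\right) 26 = \left(-137 + \frac{1}{-1 - 9}\right) 26 = \left(-137 + \frac{1}{-10}\right) 26 = \left(-137 - \frac{1}{10}\right) 26 = \left(- \frac{1371}{10}\right) 26 = - \frac{17823}{5}$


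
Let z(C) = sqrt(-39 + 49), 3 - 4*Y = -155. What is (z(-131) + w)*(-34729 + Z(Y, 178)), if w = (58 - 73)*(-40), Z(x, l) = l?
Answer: -20730600 - 34551*sqrt(10) ≈ -2.0840e+7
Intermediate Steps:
Y = 79/2 (Y = 3/4 - 1/4*(-155) = 3/4 + 155/4 = 79/2 ≈ 39.500)
w = 600 (w = -15*(-40) = 600)
z(C) = sqrt(10)
(z(-131) + w)*(-34729 + Z(Y, 178)) = (sqrt(10) + 600)*(-34729 + 178) = (600 + sqrt(10))*(-34551) = -20730600 - 34551*sqrt(10)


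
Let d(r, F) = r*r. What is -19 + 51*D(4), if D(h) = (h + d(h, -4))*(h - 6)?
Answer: -2059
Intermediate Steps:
d(r, F) = r²
D(h) = (-6 + h)*(h + h²) (D(h) = (h + h²)*(h - 6) = (h + h²)*(-6 + h) = (-6 + h)*(h + h²))
-19 + 51*D(4) = -19 + 51*(4*(-6 + 4² - 5*4)) = -19 + 51*(4*(-6 + 16 - 20)) = -19 + 51*(4*(-10)) = -19 + 51*(-40) = -19 - 2040 = -2059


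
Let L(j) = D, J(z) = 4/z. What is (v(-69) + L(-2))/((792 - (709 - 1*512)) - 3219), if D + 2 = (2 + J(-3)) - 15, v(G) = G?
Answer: 4/123 ≈ 0.032520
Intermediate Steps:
D = -49/3 (D = -2 + ((2 + 4/(-3)) - 15) = -2 + ((2 + 4*(-⅓)) - 15) = -2 + ((2 - 4/3) - 15) = -2 + (⅔ - 15) = -2 - 43/3 = -49/3 ≈ -16.333)
L(j) = -49/3
(v(-69) + L(-2))/((792 - (709 - 1*512)) - 3219) = (-69 - 49/3)/((792 - (709 - 1*512)) - 3219) = -256/(3*((792 - (709 - 512)) - 3219)) = -256/(3*((792 - 1*197) - 3219)) = -256/(3*((792 - 197) - 3219)) = -256/(3*(595 - 3219)) = -256/3/(-2624) = -256/3*(-1/2624) = 4/123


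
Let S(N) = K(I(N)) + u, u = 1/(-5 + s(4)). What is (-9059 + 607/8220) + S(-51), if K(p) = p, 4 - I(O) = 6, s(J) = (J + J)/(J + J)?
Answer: -18620717/2055 ≈ -9061.2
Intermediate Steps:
s(J) = 1 (s(J) = (2*J)/((2*J)) = (2*J)*(1/(2*J)) = 1)
I(O) = -2 (I(O) = 4 - 1*6 = 4 - 6 = -2)
u = -1/4 (u = 1/(-5 + 1) = 1/(-4) = -1/4 ≈ -0.25000)
S(N) = -9/4 (S(N) = -2 - 1/4 = -9/4)
(-9059 + 607/8220) + S(-51) = (-9059 + 607/8220) - 9/4 = -74464373/8220 - 9/4 = -18620717/2055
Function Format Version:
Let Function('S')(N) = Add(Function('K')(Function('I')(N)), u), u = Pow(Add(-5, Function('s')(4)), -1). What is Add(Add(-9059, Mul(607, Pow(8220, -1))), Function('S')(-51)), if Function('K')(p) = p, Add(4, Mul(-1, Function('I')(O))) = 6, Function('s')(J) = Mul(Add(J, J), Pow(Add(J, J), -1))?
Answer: Rational(-18620717, 2055) ≈ -9061.2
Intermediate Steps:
Function('s')(J) = 1 (Function('s')(J) = Mul(Mul(2, J), Pow(Mul(2, J), -1)) = Mul(Mul(2, J), Mul(Rational(1, 2), Pow(J, -1))) = 1)
Function('I')(O) = -2 (Function('I')(O) = Add(4, Mul(-1, 6)) = Add(4, -6) = -2)
u = Rational(-1, 4) (u = Pow(Add(-5, 1), -1) = Pow(-4, -1) = Rational(-1, 4) ≈ -0.25000)
Function('S')(N) = Rational(-9, 4) (Function('S')(N) = Add(-2, Rational(-1, 4)) = Rational(-9, 4))
Add(Add(-9059, Mul(607, Pow(8220, -1))), Function('S')(-51)) = Add(Add(-9059, Mul(607, Pow(8220, -1))), Rational(-9, 4)) = Add(Add(-9059, Mul(607, Rational(1, 8220))), Rational(-9, 4)) = Add(Add(-9059, Rational(607, 8220)), Rational(-9, 4)) = Add(Rational(-74464373, 8220), Rational(-9, 4)) = Rational(-18620717, 2055)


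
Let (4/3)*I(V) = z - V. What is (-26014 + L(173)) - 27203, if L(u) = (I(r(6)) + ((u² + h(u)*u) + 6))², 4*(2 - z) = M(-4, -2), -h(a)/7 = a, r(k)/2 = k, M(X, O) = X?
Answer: 515952601929/16 ≈ 3.2247e+10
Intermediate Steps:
r(k) = 2*k
h(a) = -7*a
z = 3 (z = 2 - ¼*(-4) = 2 + 1 = 3)
I(V) = 9/4 - 3*V/4 (I(V) = 3*(3 - V)/4 = 9/4 - 3*V/4)
L(u) = (-¾ - 6*u²)² (L(u) = ((9/4 - 3*6/2) + ((u² + (-7*u)*u) + 6))² = ((9/4 - ¾*12) + ((u² - 7*u²) + 6))² = ((9/4 - 9) + (-6*u² + 6))² = (-27/4 + (6 - 6*u²))² = (-¾ - 6*u²)²)
(-26014 + L(173)) - 27203 = (-26014 + 9*(1 + 8*173²)²/16) - 27203 = (-26014 + 9*(1 + 8*29929)²/16) - 27203 = (-26014 + 9*(1 + 239432)²/16) - 27203 = (-26014 + (9/16)*239433²) - 27203 = (-26014 + (9/16)*57328161489) - 27203 = (-26014 + 515953453401/16) - 27203 = 515953037177/16 - 27203 = 515952601929/16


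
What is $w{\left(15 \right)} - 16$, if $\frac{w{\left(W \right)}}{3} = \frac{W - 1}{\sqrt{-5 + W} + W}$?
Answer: $- \frac{562}{43} - \frac{42 \sqrt{10}}{215} \approx -13.688$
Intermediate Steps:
$w{\left(W \right)} = \frac{3 \left(-1 + W\right)}{W + \sqrt{-5 + W}}$ ($w{\left(W \right)} = 3 \frac{W - 1}{\sqrt{-5 + W} + W} = 3 \frac{-1 + W}{W + \sqrt{-5 + W}} = \frac{3 \left(-1 + W\right)}{W + \sqrt{-5 + W}}$)
$w{\left(15 \right)} - 16 = \frac{3 \left(-1 + 15\right)}{15 + \sqrt{-5 + 15}} - 16 = 3 \frac{1}{15 + \sqrt{10}} \cdot 14 - 16 = \frac{42}{15 + \sqrt{10}} - 16 = -16 + \frac{42}{15 + \sqrt{10}}$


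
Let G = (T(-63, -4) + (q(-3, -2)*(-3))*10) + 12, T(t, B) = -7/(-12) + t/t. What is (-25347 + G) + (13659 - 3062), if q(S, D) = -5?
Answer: -175037/12 ≈ -14586.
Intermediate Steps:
T(t, B) = 19/12 (T(t, B) = -7*(-1/12) + 1 = 7/12 + 1 = 19/12)
G = 1963/12 (G = (19/12 - 5*(-3)*10) + 12 = (19/12 + 15*10) + 12 = (19/12 + 150) + 12 = 1819/12 + 12 = 1963/12 ≈ 163.58)
(-25347 + G) + (13659 - 3062) = (-25347 + 1963/12) + (13659 - 3062) = -302201/12 + 10597 = -175037/12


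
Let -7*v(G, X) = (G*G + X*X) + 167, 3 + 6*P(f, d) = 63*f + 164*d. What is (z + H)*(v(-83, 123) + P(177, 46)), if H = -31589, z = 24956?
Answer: 2505063/7 ≈ 3.5787e+5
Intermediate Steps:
P(f, d) = -½ + 21*f/2 + 82*d/3 (P(f, d) = -½ + (63*f + 164*d)/6 = -½ + (21*f/2 + 82*d/3) = -½ + 21*f/2 + 82*d/3)
v(G, X) = -167/7 - G²/7 - X²/7 (v(G, X) = -((G*G + X*X) + 167)/7 = -((G² + X²) + 167)/7 = -(167 + G² + X²)/7 = -167/7 - G²/7 - X²/7)
(z + H)*(v(-83, 123) + P(177, 46)) = (24956 - 31589)*((-167/7 - ⅐*(-83)² - ⅐*123²) + (-½ + (21/2)*177 + (82/3)*46)) = -6633*((-167/7 - ⅐*6889 - ⅐*15129) + (-½ + 3717/2 + 3772/3)) = -6633*((-167/7 - 6889/7 - 15129/7) + 9346/3) = -6633*(-22185/7 + 9346/3) = -6633*(-1133/21) = 2505063/7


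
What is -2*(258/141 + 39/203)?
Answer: -38582/9541 ≈ -4.0438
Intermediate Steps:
-2*(258/141 + 39/203) = -2*(258*(1/141) + 39*(1/203)) = -2*(86/47 + 39/203) = -2*19291/9541 = -38582/9541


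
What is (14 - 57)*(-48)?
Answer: 2064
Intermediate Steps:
(14 - 57)*(-48) = -43*(-48) = 2064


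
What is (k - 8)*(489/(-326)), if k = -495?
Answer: 1509/2 ≈ 754.50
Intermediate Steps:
(k - 8)*(489/(-326)) = (-495 - 8)*(489/(-326)) = -245967*(-1)/326 = -503*(-3/2) = 1509/2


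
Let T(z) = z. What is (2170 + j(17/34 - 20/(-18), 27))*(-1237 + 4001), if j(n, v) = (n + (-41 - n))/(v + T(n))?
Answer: 3086868368/515 ≈ 5.9939e+6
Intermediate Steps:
j(n, v) = -41/(n + v) (j(n, v) = (n + (-41 - n))/(v + n) = -41/(n + v))
(2170 + j(17/34 - 20/(-18), 27))*(-1237 + 4001) = (2170 - 41/((17/34 - 20/(-18)) + 27))*(-1237 + 4001) = (2170 - 41/((17*(1/34) - 20*(-1/18)) + 27))*2764 = (2170 - 41/((1/2 + 10/9) + 27))*2764 = (2170 - 41/(29/18 + 27))*2764 = (2170 - 41/515/18)*2764 = (2170 - 41*18/515)*2764 = (2170 - 738/515)*2764 = (1116812/515)*2764 = 3086868368/515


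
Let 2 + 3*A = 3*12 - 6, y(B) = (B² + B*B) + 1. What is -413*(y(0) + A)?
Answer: -12803/3 ≈ -4267.7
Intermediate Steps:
y(B) = 1 + 2*B² (y(B) = (B² + B²) + 1 = 2*B² + 1 = 1 + 2*B²)
A = 28/3 (A = -⅔ + (3*12 - 6)/3 = -⅔ + (36 - 6)/3 = -⅔ + (⅓)*30 = -⅔ + 10 = 28/3 ≈ 9.3333)
-413*(y(0) + A) = -413*((1 + 2*0²) + 28/3) = -413*((1 + 2*0) + 28/3) = -413*((1 + 0) + 28/3) = -413*(1 + 28/3) = -413*31/3 = -12803/3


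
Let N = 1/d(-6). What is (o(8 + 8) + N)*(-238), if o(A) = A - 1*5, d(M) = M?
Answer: -7735/3 ≈ -2578.3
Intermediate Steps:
o(A) = -5 + A (o(A) = A - 5 = -5 + A)
N = -⅙ (N = 1/(-6) = -⅙ ≈ -0.16667)
(o(8 + 8) + N)*(-238) = ((-5 + (8 + 8)) - ⅙)*(-238) = ((-5 + 16) - ⅙)*(-238) = (11 - ⅙)*(-238) = (65/6)*(-238) = -7735/3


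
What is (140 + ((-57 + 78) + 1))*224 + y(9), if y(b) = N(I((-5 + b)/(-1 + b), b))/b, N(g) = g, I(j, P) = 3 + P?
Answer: 108868/3 ≈ 36289.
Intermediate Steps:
y(b) = (3 + b)/b
(140 + ((-57 + 78) + 1))*224 + y(9) = (140 + ((-57 + 78) + 1))*224 + (3 + 9)/9 = (140 + (21 + 1))*224 + (⅑)*12 = (140 + 22)*224 + 4/3 = 162*224 + 4/3 = 36288 + 4/3 = 108868/3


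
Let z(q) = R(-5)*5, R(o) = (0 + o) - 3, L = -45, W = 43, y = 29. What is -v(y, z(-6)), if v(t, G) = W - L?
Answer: -88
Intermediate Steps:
R(o) = -3 + o (R(o) = o - 3 = -3 + o)
z(q) = -40 (z(q) = (-3 - 5)*5 = -8*5 = -40)
v(t, G) = 88 (v(t, G) = 43 - 1*(-45) = 43 + 45 = 88)
-v(y, z(-6)) = -1*88 = -88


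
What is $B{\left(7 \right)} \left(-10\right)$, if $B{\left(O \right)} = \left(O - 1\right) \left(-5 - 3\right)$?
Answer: $480$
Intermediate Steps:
$B{\left(O \right)} = 8 - 8 O$ ($B{\left(O \right)} = \left(O - 1\right) \left(-8\right) = \left(-1 + O\right) \left(-8\right) = 8 - 8 O$)
$B{\left(7 \right)} \left(-10\right) = \left(8 - 56\right) \left(-10\right) = \left(-48\right) \left(-10\right) = 480$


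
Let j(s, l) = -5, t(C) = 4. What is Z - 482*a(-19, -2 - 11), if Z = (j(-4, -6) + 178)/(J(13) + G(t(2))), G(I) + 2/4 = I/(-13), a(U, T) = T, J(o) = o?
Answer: 1990820/317 ≈ 6280.2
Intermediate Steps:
G(I) = -½ - I/13 (G(I) = -½ + I/(-13) = -½ + I*(-1/13) = -½ - I/13)
Z = 4498/317 (Z = (-5 + 178)/(13 + (-½ - 1/13*4)) = 173/(13 + (-½ - 4/13)) = 173/(13 - 21/26) = 173/(317/26) = 173*(26/317) = 4498/317 ≈ 14.189)
Z - 482*a(-19, -2 - 11) = 4498/317 - 482*(-2 - 11) = 4498/317 - 482*(-13) = 4498/317 + 6266 = 1990820/317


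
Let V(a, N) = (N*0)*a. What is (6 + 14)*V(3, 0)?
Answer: 0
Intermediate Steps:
V(a, N) = 0 (V(a, N) = 0*a = 0)
(6 + 14)*V(3, 0) = (6 + 14)*0 = 20*0 = 0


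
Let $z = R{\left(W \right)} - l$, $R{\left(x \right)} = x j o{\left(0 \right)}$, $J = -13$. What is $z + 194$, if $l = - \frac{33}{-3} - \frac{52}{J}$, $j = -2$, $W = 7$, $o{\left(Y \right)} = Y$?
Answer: $179$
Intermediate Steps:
$R{\left(x \right)} = 0$ ($R{\left(x \right)} = x \left(-2\right) 0 = - 2 x 0 = 0$)
$l = 15$ ($l = - \frac{33}{-3} - \frac{52}{-13} = \left(-33\right) \left(- \frac{1}{3}\right) - -4 = 11 + 4 = 15$)
$z = -15$ ($z = 0 - 15 = -15$)
$z + 194 = -15 + 194 = 179$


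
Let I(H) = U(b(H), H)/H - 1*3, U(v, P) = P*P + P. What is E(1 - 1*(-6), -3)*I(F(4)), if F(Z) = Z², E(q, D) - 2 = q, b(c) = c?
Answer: 126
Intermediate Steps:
U(v, P) = P + P² (U(v, P) = P² + P = P + P²)
E(q, D) = 2 + q
I(H) = -2 + H (I(H) = (H*(1 + H))/H - 1*3 = (1 + H) - 3 = -2 + H)
E(1 - 1*(-6), -3)*I(F(4)) = (2 + (1 - 1*(-6)))*(-2 + 4²) = (2 + (1 + 6))*(-2 + 16) = (2 + 7)*14 = 9*14 = 126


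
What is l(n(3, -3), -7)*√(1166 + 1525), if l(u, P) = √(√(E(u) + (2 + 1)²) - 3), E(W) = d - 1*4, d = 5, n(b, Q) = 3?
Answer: 3*√(-897 + 299*√10) ≈ 20.897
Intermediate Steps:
E(W) = 1 (E(W) = 5 - 1*4 = 5 - 4 = 1)
l(u, P) = √(-3 + √10) (l(u, P) = √(√(1 + (2 + 1)²) - 3) = √(√(1 + 3²) - 3) = √(√(1 + 9) - 3) = √(√10 - 3) = √(-3 + √10))
l(n(3, -3), -7)*√(1166 + 1525) = √(-3 + √10)*√(1166 + 1525) = √(-3 + √10)*√2691 = √(-3 + √10)*(3*√299) = 3*√299*√(-3 + √10)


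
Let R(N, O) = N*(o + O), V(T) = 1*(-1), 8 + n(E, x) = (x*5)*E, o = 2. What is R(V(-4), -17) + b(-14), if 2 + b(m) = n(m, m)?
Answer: 985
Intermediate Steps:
n(E, x) = -8 + 5*E*x (n(E, x) = -8 + (x*5)*E = -8 + (5*x)*E = -8 + 5*E*x)
b(m) = -10 + 5*m**2 (b(m) = -2 + (-8 + 5*m*m) = -2 + (-8 + 5*m**2) = -10 + 5*m**2)
V(T) = -1
R(N, O) = N*(2 + O)
R(V(-4), -17) + b(-14) = -(2 - 17) + (-10 + 5*(-14)**2) = -1*(-15) + (-10 + 5*196) = 15 + (-10 + 980) = 15 + 970 = 985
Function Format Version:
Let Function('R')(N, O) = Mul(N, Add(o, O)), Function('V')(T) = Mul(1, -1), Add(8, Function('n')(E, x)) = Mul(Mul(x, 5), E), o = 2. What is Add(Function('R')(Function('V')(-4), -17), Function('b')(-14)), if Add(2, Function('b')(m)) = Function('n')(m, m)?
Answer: 985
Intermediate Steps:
Function('n')(E, x) = Add(-8, Mul(5, E, x)) (Function('n')(E, x) = Add(-8, Mul(Mul(x, 5), E)) = Add(-8, Mul(Mul(5, x), E)) = Add(-8, Mul(5, E, x)))
Function('b')(m) = Add(-10, Mul(5, Pow(m, 2))) (Function('b')(m) = Add(-2, Add(-8, Mul(5, m, m))) = Add(-2, Add(-8, Mul(5, Pow(m, 2)))) = Add(-10, Mul(5, Pow(m, 2))))
Function('V')(T) = -1
Function('R')(N, O) = Mul(N, Add(2, O))
Add(Function('R')(Function('V')(-4), -17), Function('b')(-14)) = Add(Mul(-1, Add(2, -17)), Add(-10, Mul(5, Pow(-14, 2)))) = Add(Mul(-1, -15), Add(-10, Mul(5, 196))) = Add(15, Add(-10, 980)) = Add(15, 970) = 985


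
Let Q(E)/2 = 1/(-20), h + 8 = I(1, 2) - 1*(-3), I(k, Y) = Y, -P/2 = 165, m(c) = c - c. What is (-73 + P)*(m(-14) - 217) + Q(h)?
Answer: 874509/10 ≈ 87451.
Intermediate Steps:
m(c) = 0
P = -330 (P = -2*165 = -330)
h = -3 (h = -8 + (2 - 1*(-3)) = -8 + (2 + 3) = -8 + 5 = -3)
Q(E) = -⅒ (Q(E) = 2/(-20) = 2*(-1/20) = -⅒)
(-73 + P)*(m(-14) - 217) + Q(h) = (-73 - 330)*(0 - 217) - ⅒ = -403*(-217) - ⅒ = 87451 - ⅒ = 874509/10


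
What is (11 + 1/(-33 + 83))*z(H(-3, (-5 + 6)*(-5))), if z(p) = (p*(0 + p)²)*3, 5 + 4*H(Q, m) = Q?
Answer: -6612/25 ≈ -264.48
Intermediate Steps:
H(Q, m) = -5/4 + Q/4
z(p) = 3*p³ (z(p) = (p*p²)*3 = p³*3 = 3*p³)
(11 + 1/(-33 + 83))*z(H(-3, (-5 + 6)*(-5))) = (11 + 1/(-33 + 83))*(3*(-5/4 + (¼)*(-3))³) = (11 + 1/50)*(3*(-5/4 - ¾)³) = (11 + 1/50)*(3*(-2)³) = 551*(3*(-8))/50 = (551/50)*(-24) = -6612/25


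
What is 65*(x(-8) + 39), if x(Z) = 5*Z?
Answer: -65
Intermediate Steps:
65*(x(-8) + 39) = 65*(5*(-8) + 39) = 65*(-40 + 39) = 65*(-1) = -65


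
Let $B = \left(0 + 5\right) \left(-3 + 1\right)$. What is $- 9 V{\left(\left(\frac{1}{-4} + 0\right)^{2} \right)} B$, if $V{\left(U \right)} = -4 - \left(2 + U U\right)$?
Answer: $- \frac{69165}{128} \approx -540.35$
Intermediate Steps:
$B = -10$ ($B = 5 \left(-2\right) = -10$)
$V{\left(U \right)} = -6 - U^{2}$ ($V{\left(U \right)} = -4 - \left(2 + U^{2}\right) = -6 - U^{2}$)
$- 9 V{\left(\left(\frac{1}{-4} + 0\right)^{2} \right)} B = - 9 \left(-6 - \left(\left(\frac{1}{-4} + 0\right)^{2}\right)^{2}\right) \left(-10\right) = - 9 \left(-6 - \left(\left(- \frac{1}{4} + 0\right)^{2}\right)^{2}\right) \left(-10\right) = - 9 \left(-6 - \left(\left(- \frac{1}{4}\right)^{2}\right)^{2}\right) \left(-10\right) = - 9 \left(-6 - \left(\frac{1}{16}\right)^{2}\right) \left(-10\right) = - 9 \left(-6 - \frac{1}{256}\right) \left(-10\right) = \left(-9\right) \left(- \frac{1537}{256}\right) \left(-10\right) = \frac{13833}{256} \left(-10\right) = - \frac{69165}{128}$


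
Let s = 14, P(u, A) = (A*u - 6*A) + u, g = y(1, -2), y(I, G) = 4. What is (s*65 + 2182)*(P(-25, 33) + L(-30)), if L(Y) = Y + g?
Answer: -3320808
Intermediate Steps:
g = 4
P(u, A) = u - 6*A + A*u (P(u, A) = (-6*A + A*u) + u = u - 6*A + A*u)
L(Y) = 4 + Y (L(Y) = Y + 4 = 4 + Y)
(s*65 + 2182)*(P(-25, 33) + L(-30)) = (14*65 + 2182)*((-25 - 6*33 + 33*(-25)) + (4 - 30)) = (910 + 2182)*((-25 - 198 - 825) - 26) = 3092*(-1048 - 26) = 3092*(-1074) = -3320808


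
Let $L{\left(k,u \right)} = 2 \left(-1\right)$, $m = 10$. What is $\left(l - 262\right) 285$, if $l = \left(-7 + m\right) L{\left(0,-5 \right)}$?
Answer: $-76380$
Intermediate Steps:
$L{\left(k,u \right)} = -2$
$l = -6$ ($l = \left(-7 + 10\right) \left(-2\right) = 3 \left(-2\right) = -6$)
$\left(l - 262\right) 285 = \left(-6 - 262\right) 285 = \left(-268\right) 285 = -76380$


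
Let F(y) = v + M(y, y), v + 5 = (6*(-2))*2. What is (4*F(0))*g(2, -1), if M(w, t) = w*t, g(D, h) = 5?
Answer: -580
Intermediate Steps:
M(w, t) = t*w
v = -29 (v = -5 + (6*(-2))*2 = -5 - 12*2 = -5 - 24 = -29)
F(y) = -29 + y² (F(y) = -29 + y*y = -29 + y²)
(4*F(0))*g(2, -1) = (4*(-29 + 0²))*5 = (4*(-29 + 0))*5 = (4*(-29))*5 = -116*5 = -580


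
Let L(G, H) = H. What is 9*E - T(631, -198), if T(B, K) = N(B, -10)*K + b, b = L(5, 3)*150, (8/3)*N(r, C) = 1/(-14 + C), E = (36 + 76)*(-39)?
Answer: -1272483/32 ≈ -39765.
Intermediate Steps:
E = -4368 (E = 112*(-39) = -4368)
N(r, C) = 3/(8*(-14 + C))
b = 450 (b = 3*150 = 450)
T(B, K) = 450 - K/64 (T(B, K) = (3/(8*(-14 - 10)))*K + 450 = ((3/8)/(-24))*K + 450 = ((3/8)*(-1/24))*K + 450 = -K/64 + 450 = 450 - K/64)
9*E - T(631, -198) = 9*(-4368) - (450 - 1/64*(-198)) = -39312 - (450 + 99/32) = -39312 - 1*14499/32 = -39312 - 14499/32 = -1272483/32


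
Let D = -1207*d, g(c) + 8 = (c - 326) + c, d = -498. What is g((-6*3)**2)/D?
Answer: 157/300543 ≈ 0.00052239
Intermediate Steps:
g(c) = -334 + 2*c (g(c) = -8 + ((c - 326) + c) = -8 + ((-326 + c) + c) = -8 + (-326 + 2*c) = -334 + 2*c)
D = 601086 (D = -1207*(-498) = 601086)
g((-6*3)**2)/D = (-334 + 2*(-6*3)**2)/601086 = (-334 + 2*(-18)**2)*(1/601086) = (-334 + 2*324)*(1/601086) = (-334 + 648)*(1/601086) = 314*(1/601086) = 157/300543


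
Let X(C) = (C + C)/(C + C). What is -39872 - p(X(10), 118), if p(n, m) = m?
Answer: -39990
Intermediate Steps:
X(C) = 1 (X(C) = (2*C)/((2*C)) = (2*C)*(1/(2*C)) = 1)
-39872 - p(X(10), 118) = -39872 - 1*118 = -39872 - 118 = -39990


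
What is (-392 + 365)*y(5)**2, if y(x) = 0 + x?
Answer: -675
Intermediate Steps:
y(x) = x
(-392 + 365)*y(5)**2 = (-392 + 365)*5**2 = -27*25 = -675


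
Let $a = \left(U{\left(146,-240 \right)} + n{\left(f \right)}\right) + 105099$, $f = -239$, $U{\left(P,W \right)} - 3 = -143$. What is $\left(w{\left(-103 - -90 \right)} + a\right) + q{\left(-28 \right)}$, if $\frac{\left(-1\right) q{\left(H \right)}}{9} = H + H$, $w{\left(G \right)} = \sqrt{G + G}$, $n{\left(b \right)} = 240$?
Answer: $105703 + i \sqrt{26} \approx 1.057 \cdot 10^{5} + 5.099 i$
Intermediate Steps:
$U{\left(P,W \right)} = -140$ ($U{\left(P,W \right)} = 3 - 143 = -140$)
$w{\left(G \right)} = \sqrt{2} \sqrt{G}$ ($w{\left(G \right)} = \sqrt{2 G} = \sqrt{2} \sqrt{G}$)
$q{\left(H \right)} = - 18 H$ ($q{\left(H \right)} = - 9 \left(H + H\right) = - 9 \cdot 2 H = - 18 H$)
$a = 105199$ ($a = \left(-140 + 240\right) + 105099 = 100 + 105099 = 105199$)
$\left(w{\left(-103 - -90 \right)} + a\right) + q{\left(-28 \right)} = \left(\sqrt{2} \sqrt{-103 - -90} + 105199\right) - -504 = \left(\sqrt{2} \sqrt{-103 + 90} + 105199\right) + 504 = \left(\sqrt{2} \sqrt{-13} + 105199\right) + 504 = \left(\sqrt{2} i \sqrt{13} + 105199\right) + 504 = \left(i \sqrt{26} + 105199\right) + 504 = \left(105199 + i \sqrt{26}\right) + 504 = 105703 + i \sqrt{26}$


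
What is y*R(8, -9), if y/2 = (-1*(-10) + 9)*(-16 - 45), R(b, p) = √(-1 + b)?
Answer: -2318*√7 ≈ -6132.9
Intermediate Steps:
y = -2318 (y = 2*((-1*(-10) + 9)*(-16 - 45)) = 2*((10 + 9)*(-61)) = 2*(19*(-61)) = 2*(-1159) = -2318)
y*R(8, -9) = -2318*√(-1 + 8) = -2318*√7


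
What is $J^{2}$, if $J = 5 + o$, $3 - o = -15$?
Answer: $529$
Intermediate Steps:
$o = 18$ ($o = 3 - -15 = 3 + 15 = 18$)
$J = 23$ ($J = 5 + 18 = 23$)
$J^{2} = 23^{2} = 529$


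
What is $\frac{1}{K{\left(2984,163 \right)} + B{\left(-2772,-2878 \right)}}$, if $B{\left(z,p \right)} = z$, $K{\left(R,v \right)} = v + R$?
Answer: $\frac{1}{375} \approx 0.0026667$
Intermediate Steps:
$K{\left(R,v \right)} = R + v$
$\frac{1}{K{\left(2984,163 \right)} + B{\left(-2772,-2878 \right)}} = \frac{1}{\left(2984 + 163\right) - 2772} = \frac{1}{3147 - 2772} = \frac{1}{375}$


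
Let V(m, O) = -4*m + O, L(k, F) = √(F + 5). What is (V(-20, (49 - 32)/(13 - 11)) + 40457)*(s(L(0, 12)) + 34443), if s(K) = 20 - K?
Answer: 2794639133/2 - 81091*√17/2 ≈ 1.3972e+9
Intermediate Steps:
L(k, F) = √(5 + F)
V(m, O) = O - 4*m
(V(-20, (49 - 32)/(13 - 11)) + 40457)*(s(L(0, 12)) + 34443) = (((49 - 32)/(13 - 11) - 4*(-20)) + 40457)*((20 - √(5 + 12)) + 34443) = ((17/2 + 80) + 40457)*((20 - √17) + 34443) = ((17*(½) + 80) + 40457)*(34463 - √17) = ((17/2 + 80) + 40457)*(34463 - √17) = (177/2 + 40457)*(34463 - √17) = 81091*(34463 - √17)/2 = 2794639133/2 - 81091*√17/2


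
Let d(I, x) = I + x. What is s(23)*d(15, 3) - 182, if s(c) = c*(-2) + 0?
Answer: -1010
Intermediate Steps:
s(c) = -2*c (s(c) = -2*c + 0 = -2*c)
s(23)*d(15, 3) - 182 = (-2*23)*(15 + 3) - 182 = -46*18 - 182 = -828 - 182 = -1010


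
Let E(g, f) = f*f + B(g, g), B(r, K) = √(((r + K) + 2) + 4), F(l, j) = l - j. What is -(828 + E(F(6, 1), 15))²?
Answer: -1117249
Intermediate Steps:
B(r, K) = √(6 + K + r) (B(r, K) = √(((K + r) + 2) + 4) = √((2 + K + r) + 4) = √(6 + K + r))
E(g, f) = f² + √(6 + 2*g) (E(g, f) = f*f + √(6 + g + g) = f² + √(6 + 2*g))
-(828 + E(F(6, 1), 15))² = -(828 + (15² + √(6 + 2*(6 - 1*1))))² = -(828 + (225 + √(6 + 2*(6 - 1))))² = -(828 + (225 + √(6 + 2*5)))² = -(828 + (225 + √(6 + 10)))² = -(828 + (225 + √16))² = -(828 + (225 + 4))² = -(828 + 229)² = -1*1057² = -1*1117249 = -1117249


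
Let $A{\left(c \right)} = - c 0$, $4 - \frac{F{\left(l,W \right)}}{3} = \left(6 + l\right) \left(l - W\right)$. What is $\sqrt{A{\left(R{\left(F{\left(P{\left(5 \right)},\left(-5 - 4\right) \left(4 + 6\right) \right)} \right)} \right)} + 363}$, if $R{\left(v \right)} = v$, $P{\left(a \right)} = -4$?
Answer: $11 \sqrt{3} \approx 19.053$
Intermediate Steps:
$F{\left(l,W \right)} = 12 - 3 \left(6 + l\right) \left(l - W\right)$
$A{\left(c \right)} = 0$
$\sqrt{A{\left(R{\left(F{\left(P{\left(5 \right)},\left(-5 - 4\right) \left(4 + 6\right) \right)} \right)} \right)} + 363} = \sqrt{0 + 363} = \sqrt{363} = 11 \sqrt{3}$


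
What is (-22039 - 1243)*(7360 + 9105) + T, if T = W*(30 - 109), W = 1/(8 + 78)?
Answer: -32967079259/86 ≈ -3.8334e+8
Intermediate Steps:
W = 1/86 ≈ 0.011628
T = -79/86 (T = (30 - 109)/86 = (1/86)*(-79) = -79/86 ≈ -0.91860)
(-22039 - 1243)*(7360 + 9105) + T = (-22039 - 1243)*(7360 + 9105) - 79/86 = -23282*16465 - 79/86 = -383338130 - 79/86 = -32967079259/86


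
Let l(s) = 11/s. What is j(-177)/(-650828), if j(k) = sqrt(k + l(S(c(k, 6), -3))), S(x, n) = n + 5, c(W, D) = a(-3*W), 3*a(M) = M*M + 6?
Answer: -7*I*sqrt(14)/1301656 ≈ -2.0122e-5*I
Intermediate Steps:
a(M) = 2 + M**2/3 (a(M) = (M*M + 6)/3 = (M**2 + 6)/3 = (6 + M**2)/3 = 2 + M**2/3)
c(W, D) = 2 + 3*W**2 (c(W, D) = 2 + (-3*W)**2/3 = 2 + (9*W**2)/3 = 2 + 3*W**2)
S(x, n) = 5 + n
j(k) = sqrt(11/2 + k) (j(k) = sqrt(k + 11/(5 - 3)) = sqrt(k + 11/2) = sqrt(11/2 + k))
j(-177)/(-650828) = (sqrt(22 + 4*(-177))/2)/(-650828) = (sqrt(22 - 708)/2)*(-1/650828) = (sqrt(-686)/2)*(-1/650828) = ((7*I*sqrt(14))/2)*(-1/650828) = (7*I*sqrt(14)/2)*(-1/650828) = -7*I*sqrt(14)/1301656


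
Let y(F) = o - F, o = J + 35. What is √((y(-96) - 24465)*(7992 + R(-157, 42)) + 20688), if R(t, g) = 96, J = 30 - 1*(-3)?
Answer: 30*I*√218362 ≈ 14019.0*I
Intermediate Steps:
J = 33 (J = 30 + 3 = 33)
o = 68 (o = 33 + 35 = 68)
y(F) = 68 - F
√((y(-96) - 24465)*(7992 + R(-157, 42)) + 20688) = √(((68 - 1*(-96)) - 24465)*(7992 + 96) + 20688) = √(((68 + 96) - 24465)*8088 + 20688) = √((164 - 24465)*8088 + 20688) = √(-24301*8088 + 20688) = √(-196546488 + 20688) = √(-196525800) = 30*I*√218362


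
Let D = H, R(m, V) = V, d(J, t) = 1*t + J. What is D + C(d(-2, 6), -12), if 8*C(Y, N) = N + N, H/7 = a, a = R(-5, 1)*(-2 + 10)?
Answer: 53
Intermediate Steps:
d(J, t) = J + t (d(J, t) = t + J = J + t)
a = 8 (a = 1*(-2 + 10) = 1*8 = 8)
H = 56 (H = 7*8 = 56)
D = 56
C(Y, N) = N/4 (C(Y, N) = (N + N)/8 = (2*N)/8 = N/4)
D + C(d(-2, 6), -12) = 56 + (¼)*(-12) = 56 - 3 = 53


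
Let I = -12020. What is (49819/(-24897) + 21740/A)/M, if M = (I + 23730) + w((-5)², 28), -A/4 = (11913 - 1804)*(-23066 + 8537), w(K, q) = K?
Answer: -812995955796/4767948151939555 ≈ -0.00017051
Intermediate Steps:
A = 587494644 (A = -4*(11913 - 1804)*(-23066 + 8537) = -40436*(-14529) = -4*(-146873661) = 587494644)
M = 11735 (M = (-12020 + 23730) + (-5)² = 11710 + 25 = 11735)
(49819/(-24897) + 21740/A)/M = (49819/(-24897) + 21740/587494644)/11735 = (49819*(-1/24897) + 21740*(1/587494644))*(1/11735) = (-49819/24897 + 5435/146873661)*(1/11735) = -812995955796/406301504213*1/11735 = -812995955796/4767948151939555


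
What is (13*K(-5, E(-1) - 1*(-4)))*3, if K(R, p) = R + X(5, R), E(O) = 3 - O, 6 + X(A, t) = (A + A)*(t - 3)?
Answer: -3549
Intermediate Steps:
X(A, t) = -6 + 2*A*(-3 + t) (X(A, t) = -6 + (A + A)*(t - 3) = -6 + (2*A)*(-3 + t) = -6 + 2*A*(-3 + t))
K(R, p) = -36 + 11*R (K(R, p) = R + (-6 - 6*5 + 2*5*R) = R + (-6 - 30 + 10*R) = R + (-36 + 10*R) = -36 + 11*R)
(13*K(-5, E(-1) - 1*(-4)))*3 = (13*(-36 + 11*(-5)))*3 = (13*(-36 - 55))*3 = (13*(-91))*3 = -1183*3 = -3549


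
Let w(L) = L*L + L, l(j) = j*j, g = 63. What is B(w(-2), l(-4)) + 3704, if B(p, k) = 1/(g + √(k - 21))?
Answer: 14719759/3974 - I*√5/3974 ≈ 3704.0 - 0.00056267*I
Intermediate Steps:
l(j) = j²
w(L) = L + L² (w(L) = L² + L = L + L²)
B(p, k) = 1/(63 + √(-21 + k)) (B(p, k) = 1/(63 + √(k - 21)) = 1/(63 + √(-21 + k)))
B(w(-2), l(-4)) + 3704 = 1/(63 + √(-21 + (-4)²)) + 3704 = 1/(63 + √(-21 + 16)) + 3704 = 1/(63 + √(-5)) + 3704 = 1/(63 + I*√5) + 3704 = 3704 + 1/(63 + I*√5)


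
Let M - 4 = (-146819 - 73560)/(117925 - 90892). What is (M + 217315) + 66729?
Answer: 7678449205/27033 ≈ 2.8404e+5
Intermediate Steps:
M = -112247/27033 (M = 4 + (-146819 - 73560)/(117925 - 90892) = 4 - 220379/27033 = -112247/27033 ≈ -4.1522)
(M + 217315) + 66729 = (-112247/27033 + 217315) + 66729 = 5874564148/27033 + 66729 = 7678449205/27033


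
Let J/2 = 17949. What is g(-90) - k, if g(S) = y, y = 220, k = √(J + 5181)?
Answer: 220 - √41079 ≈ 17.320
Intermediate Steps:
J = 35898 (J = 2*17949 = 35898)
k = √41079 (k = √(35898 + 5181) = √41079 ≈ 202.68)
g(S) = 220
g(-90) - k = 220 - √41079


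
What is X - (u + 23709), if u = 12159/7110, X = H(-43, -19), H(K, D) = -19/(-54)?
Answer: -252870971/10665 ≈ -23710.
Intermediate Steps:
H(K, D) = 19/54 (H(K, D) = -19*(-1/54) = 19/54)
X = 19/54 ≈ 0.35185
u = 1351/790 (u = 12159*(1/7110) = 1351/790 ≈ 1.7101)
X - (u + 23709) = 19/54 - (1351/790 + 23709) = 19/54 - 1*18731461/790 = 19/54 - 18731461/790 = -252870971/10665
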